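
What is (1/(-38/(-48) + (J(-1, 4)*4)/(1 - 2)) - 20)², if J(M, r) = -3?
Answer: 37405456/94249 ≈ 396.88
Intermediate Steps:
(1/(-38/(-48) + (J(-1, 4)*4)/(1 - 2)) - 20)² = (1/(-38/(-48) + (-3*4)/(1 - 2)) - 20)² = (1/(-38*(-1/48) - 12/(-1)) - 20)² = (1/(19/24 - 12*(-1)) - 20)² = (1/(19/24 + 12) - 20)² = (1/(307/24) - 20)² = (24/307 - 20)² = (-6116/307)² = 37405456/94249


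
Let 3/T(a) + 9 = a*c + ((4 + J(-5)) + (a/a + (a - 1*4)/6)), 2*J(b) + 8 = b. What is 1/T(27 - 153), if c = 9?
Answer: -6997/18 ≈ -388.72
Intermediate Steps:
J(b) = -4 + b/2
T(a) = 3/(-67/6 + 55*a/6) (T(a) = 3/(-9 + (a*9 + ((4 + (-4 + (1/2)*(-5))) + (a/a + (a - 1*4)/6)))) = 3/(-9 + (9*a + ((4 + (-4 - 5/2)) + (1 + (a - 4)*(1/6))))) = 3/(-9 + (9*a + ((4 - 13/2) + (1 + (-4 + a)*(1/6))))) = 3/(-9 + (9*a + (-5/2 + (1 + (-2/3 + a/6))))) = 3/(-9 + (9*a + (-5/2 + (1/3 + a/6)))) = 3/(-9 + (9*a + (-13/6 + a/6))) = 3/(-9 + (-13/6 + 55*a/6)) = 3/(-67/6 + 55*a/6))
1/T(27 - 153) = 1/(18/(-67 + 55*(27 - 153))) = 1/(18/(-67 + 55*(-126))) = 1/(18/(-67 - 6930)) = 1/(18/(-6997)) = 1/(18*(-1/6997)) = 1/(-18/6997) = -6997/18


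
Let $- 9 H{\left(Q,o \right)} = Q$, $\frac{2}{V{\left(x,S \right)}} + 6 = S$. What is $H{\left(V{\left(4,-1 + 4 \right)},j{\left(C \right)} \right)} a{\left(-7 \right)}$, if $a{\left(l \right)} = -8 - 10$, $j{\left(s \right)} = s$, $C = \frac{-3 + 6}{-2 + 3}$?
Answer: $- \frac{4}{3} \approx -1.3333$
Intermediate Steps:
$V{\left(x,S \right)} = \frac{2}{-6 + S}$
$C = 3$ ($C = \frac{3}{1} = 3 \cdot 1 = 3$)
$a{\left(l \right)} = -18$
$H{\left(Q,o \right)} = - \frac{Q}{9}$
$H{\left(V{\left(4,-1 + 4 \right)},j{\left(C \right)} \right)} a{\left(-7 \right)} = - \frac{2 \frac{1}{-6 + \left(-1 + 4\right)}}{9} \left(-18\right) = - \frac{2 \frac{1}{-6 + 3}}{9} \left(-18\right) = - \frac{2 \frac{1}{-3}}{9} \left(-18\right) = - \frac{2 \left(- \frac{1}{3}\right)}{9} \left(-18\right) = \left(- \frac{1}{9}\right) \left(- \frac{2}{3}\right) \left(-18\right) = \frac{2}{27} \left(-18\right) = - \frac{4}{3}$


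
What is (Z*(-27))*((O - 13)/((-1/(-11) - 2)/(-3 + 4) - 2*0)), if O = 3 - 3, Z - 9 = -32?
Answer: 29601/7 ≈ 4228.7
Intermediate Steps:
Z = -23 (Z = 9 - 32 = -23)
O = 0
(Z*(-27))*((O - 13)/((-1/(-11) - 2)/(-3 + 4) - 2*0)) = (-23*(-27))*((0 - 13)/((-1/(-11) - 2)/(-3 + 4) - 2*0)) = 621*(-13/((-1*(-1/11) - 2)/1 + 0)) = 621*(-13/((1/11 - 2)*1 + 0)) = 621*(-13/(-21/11*1 + 0)) = 621*(-13/(-21/11 + 0)) = 621*(-13/(-21/11)) = 621*(-13*(-11/21)) = 621*(143/21) = 29601/7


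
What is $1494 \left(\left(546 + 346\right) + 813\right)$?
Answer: $2547270$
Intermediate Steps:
$1494 \left(\left(546 + 346\right) + 813\right) = 1494 \left(892 + 813\right) = 1494 \cdot 1705 = 2547270$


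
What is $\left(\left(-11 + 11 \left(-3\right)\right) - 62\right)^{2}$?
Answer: $11236$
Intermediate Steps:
$\left(\left(-11 + 11 \left(-3\right)\right) - 62\right)^{2} = \left(\left(-11 - 33\right) - 62\right)^{2} = \left(-44 - 62\right)^{2} = \left(-106\right)^{2} = 11236$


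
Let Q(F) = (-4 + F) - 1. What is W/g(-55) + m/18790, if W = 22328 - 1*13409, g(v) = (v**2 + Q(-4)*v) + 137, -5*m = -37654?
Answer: 162606788/57262525 ≈ 2.8397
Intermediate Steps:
m = 37654/5 (m = -1/5*(-37654) = 37654/5 ≈ 7530.8)
Q(F) = -5 + F
g(v) = 137 + v**2 - 9*v (g(v) = (v**2 + (-5 - 4)*v) + 137 = (v**2 - 9*v) + 137 = 137 + v**2 - 9*v)
W = 8919 (W = 22328 - 13409 = 8919)
W/g(-55) + m/18790 = 8919/(137 + (-55)**2 - 9*(-55)) + (37654/5)/18790 = 8919/(137 + 3025 + 495) + (37654/5)*(1/18790) = 8919/3657 + 18827/46975 = 8919*(1/3657) + 18827/46975 = 2973/1219 + 18827/46975 = 162606788/57262525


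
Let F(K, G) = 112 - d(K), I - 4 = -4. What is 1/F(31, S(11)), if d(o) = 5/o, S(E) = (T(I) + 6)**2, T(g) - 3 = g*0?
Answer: 31/3467 ≈ 0.0089414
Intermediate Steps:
I = 0 (I = 4 - 4 = 0)
T(g) = 3 (T(g) = 3 + g*0 = 3 + 0 = 3)
S(E) = 81 (S(E) = (3 + 6)**2 = 9**2 = 81)
F(K, G) = 112 - 5/K
1/F(31, S(11)) = 1/(112 - 5/31) = 1/(3467/31) = 31/3467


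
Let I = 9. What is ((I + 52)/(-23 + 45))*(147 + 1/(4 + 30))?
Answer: 304939/748 ≈ 407.67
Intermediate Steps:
((I + 52)/(-23 + 45))*(147 + 1/(4 + 30)) = ((9 + 52)/(-23 + 45))*(147 + 1/(4 + 30)) = (61/22)*(147 + 1/34) = (61*(1/22))*(147 + 1/34) = (61/22)*(4999/34) = 304939/748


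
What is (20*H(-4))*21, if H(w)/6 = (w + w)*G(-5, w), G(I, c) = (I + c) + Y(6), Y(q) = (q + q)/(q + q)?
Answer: 161280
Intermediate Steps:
Y(q) = 1 (Y(q) = (2*q)/((2*q)) = (2*q)*(1/(2*q)) = 1)
G(I, c) = 1 + I + c (G(I, c) = (I + c) + 1 = 1 + I + c)
H(w) = 12*w*(-4 + w) (H(w) = 6*((w + w)*(1 - 5 + w)) = 6*((2*w)*(-4 + w)) = 6*(2*w*(-4 + w)) = 12*w*(-4 + w))
(20*H(-4))*21 = (20*(12*(-4)*(-4 - 4)))*21 = (20*(12*(-4)*(-8)))*21 = (20*384)*21 = 7680*21 = 161280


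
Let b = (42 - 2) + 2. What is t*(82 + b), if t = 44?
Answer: 5456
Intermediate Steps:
b = 42 (b = 40 + 2 = 42)
t*(82 + b) = 44*(82 + 42) = 44*124 = 5456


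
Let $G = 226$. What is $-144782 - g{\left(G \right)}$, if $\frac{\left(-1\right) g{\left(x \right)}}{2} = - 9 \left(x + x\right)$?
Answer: $-152918$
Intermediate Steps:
$g{\left(x \right)} = 36 x$ ($g{\left(x \right)} = - 2 \left(- 9 \left(x + x\right)\right) = - 2 \left(- 9 \cdot 2 x\right) = - 2 \left(- 18 x\right) = 36 x$)
$-144782 - g{\left(G \right)} = -144782 - 36 \cdot 226 = -144782 - 8136 = -152918$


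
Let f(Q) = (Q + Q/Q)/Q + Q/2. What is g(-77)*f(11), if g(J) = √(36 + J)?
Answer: 145*I*√41/22 ≈ 42.202*I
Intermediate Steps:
f(Q) = Q/2 + (1 + Q)/Q (f(Q) = (Q + 1)/Q + Q*(½) = (1 + Q)/Q + Q/2 = Q/2 + (1 + Q)/Q)
g(-77)*f(11) = √(36 - 77)*(1 + 1/11 + (½)*11) = √(-41)*(1 + 1/11 + 11/2) = (I*√41)*(145/22) = 145*I*√41/22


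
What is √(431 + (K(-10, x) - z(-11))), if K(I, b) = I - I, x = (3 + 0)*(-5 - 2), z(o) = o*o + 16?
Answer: 7*√6 ≈ 17.146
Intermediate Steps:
z(o) = 16 + o² (z(o) = o² + 16 = 16 + o²)
x = -21 (x = 3*(-7) = -21)
K(I, b) = 0
√(431 + (K(-10, x) - z(-11))) = √(431 + (0 - (16 + (-11)²))) = √(431 + (0 - (16 + 121))) = √(431 + (0 - 1*137)) = √(431 + (0 - 137)) = √(431 - 137) = √294 = 7*√6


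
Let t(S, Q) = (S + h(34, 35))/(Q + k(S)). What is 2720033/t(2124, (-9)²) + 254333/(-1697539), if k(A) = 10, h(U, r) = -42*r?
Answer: 420179784655835/1110190506 ≈ 3.7848e+5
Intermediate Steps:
t(S, Q) = (-1470 + S)/(10 + Q) (t(S, Q) = (S - 42*35)/(Q + 10) = (S - 1470)/(10 + Q) = (-1470 + S)/(10 + Q))
2720033/t(2124, (-9)²) + 254333/(-1697539) = 2720033/(((-1470 + 2124)/(10 + (-9)²))) + 254333/(-1697539) = 2720033/((654/(10 + 81))) + 254333*(-1/1697539) = 2720033/((654/91)) - 254333/1697539 = 2720033/(((1/91)*654)) - 254333/1697539 = 2720033/(654/91) - 254333/1697539 = 2720033*(91/654) - 254333/1697539 = 247523003/654 - 254333/1697539 = 420179784655835/1110190506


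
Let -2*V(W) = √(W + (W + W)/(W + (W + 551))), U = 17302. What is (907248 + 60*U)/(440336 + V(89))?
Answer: 2497890983597568/565400132019677 + 105049872*√65059/565400132019677 ≈ 4.4180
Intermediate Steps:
V(W) = -√(W + 2*W/(551 + 2*W))/2 (V(W) = -√(W + (W + W)/(W + (W + 551)))/2 = -√(W + (2*W)/(W + (551 + W)))/2 = -√(W + (2*W)/(551 + 2*W))/2 = -√(W + 2*W/(551 + 2*W))/2)
(907248 + 60*U)/(440336 + V(89)) = (907248 + 60*17302)/(440336 - √89*√(553 + 2*89)/√(551 + 2*89)/2) = (907248 + 1038120)/(440336 - √89*√(553 + 178)/√(551 + 178)/2) = 1945368/(440336 - √65059/27/2) = 1945368/(440336 - √65059/54)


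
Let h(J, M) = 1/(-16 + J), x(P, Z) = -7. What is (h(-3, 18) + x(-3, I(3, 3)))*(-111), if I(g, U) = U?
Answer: 14874/19 ≈ 782.84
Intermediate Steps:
(h(-3, 18) + x(-3, I(3, 3)))*(-111) = (1/(-16 - 3) - 7)*(-111) = (1/(-19) - 7)*(-111) = (-1/19 - 7)*(-111) = -134/19*(-111) = 14874/19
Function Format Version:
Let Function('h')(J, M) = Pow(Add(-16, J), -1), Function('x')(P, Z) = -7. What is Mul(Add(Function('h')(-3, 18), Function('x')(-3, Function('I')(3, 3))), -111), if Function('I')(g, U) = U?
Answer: Rational(14874, 19) ≈ 782.84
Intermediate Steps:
Mul(Add(Function('h')(-3, 18), Function('x')(-3, Function('I')(3, 3))), -111) = Mul(Add(Pow(Add(-16, -3), -1), -7), -111) = Mul(Add(Pow(-19, -1), -7), -111) = Mul(Add(Rational(-1, 19), -7), -111) = Mul(Rational(-134, 19), -111) = Rational(14874, 19)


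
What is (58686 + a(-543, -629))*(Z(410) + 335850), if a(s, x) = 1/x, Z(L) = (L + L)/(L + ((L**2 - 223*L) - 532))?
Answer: 237248986761710915/12037173 ≈ 1.9710e+10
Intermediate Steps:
Z(L) = 2*L/(-532 + L**2 - 222*L) (Z(L) = (2*L)/(L + (-532 + L**2 - 223*L)) = (2*L)/(-532 + L**2 - 222*L) = 2*L/(-532 + L**2 - 222*L))
(58686 + a(-543, -629))*(Z(410) + 335850) = (58686 + 1/(-629))*(2*410/(-532 + 410**2 - 222*410) + 335850) = (58686 - 1/629)*(2*410/(-532 + 168100 - 91020) + 335850) = 36913493*(2*410/76548 + 335850)/629 = 36913493*(2*410*(1/76548) + 335850)/629 = 36913493*(205/19137 + 335850)/629 = (36913493/629)*(6427161655/19137) = 237248986761710915/12037173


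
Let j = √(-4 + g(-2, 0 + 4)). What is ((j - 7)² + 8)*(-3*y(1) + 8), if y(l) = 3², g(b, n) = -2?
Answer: -969 + 266*I*√6 ≈ -969.0 + 651.56*I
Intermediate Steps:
y(l) = 9
j = I*√6 (j = √(-4 - 2) = √(-6) = I*√6 ≈ 2.4495*I)
((j - 7)² + 8)*(-3*y(1) + 8) = ((I*√6 - 7)² + 8)*(-3*9 + 8) = ((-7 + I*√6)² + 8)*(-27 + 8) = (8 + (-7 + I*√6)²)*(-19) = -152 - 19*(-7 + I*√6)²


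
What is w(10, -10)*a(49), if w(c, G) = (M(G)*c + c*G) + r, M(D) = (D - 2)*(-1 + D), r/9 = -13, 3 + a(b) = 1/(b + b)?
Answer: -323179/98 ≈ -3297.7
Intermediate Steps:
a(b) = -3 + 1/(2*b) (a(b) = -3 + 1/(b + b) = -3 + 1/(2*b))
r = -117 (r = 9*(-13) = -117)
M(D) = (-1 + D)*(-2 + D) (M(D) = (-2 + D)*(-1 + D) = (-1 + D)*(-2 + D))
w(c, G) = -117 + G*c + c*(2 + G**2 - 3*G) (w(c, G) = ((2 + G**2 - 3*G)*c + c*G) - 117 = (c*(2 + G**2 - 3*G) + G*c) - 117 = (G*c + c*(2 + G**2 - 3*G)) - 117 = -117 + G*c + c*(2 + G**2 - 3*G))
w(10, -10)*a(49) = (-117 - 10*10 + 10*(2 + (-10)**2 - 3*(-10)))*(-3 + (1/2)/49) = (-117 - 100 + 10*(2 + 100 + 30))*(-3 + (1/2)*(1/49)) = (-117 - 100 + 10*132)*(-3 + 1/98) = (-117 - 100 + 1320)*(-293/98) = 1103*(-293/98) = -323179/98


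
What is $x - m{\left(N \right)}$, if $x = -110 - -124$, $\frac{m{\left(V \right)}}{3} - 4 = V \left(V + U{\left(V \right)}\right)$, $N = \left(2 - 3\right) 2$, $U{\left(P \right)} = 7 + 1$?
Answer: $38$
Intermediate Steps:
$U{\left(P \right)} = 8$
$N = -2$ ($N = \left(-1\right) 2 = -2$)
$m{\left(V \right)} = 12 + 3 V \left(8 + V\right)$ ($m{\left(V \right)} = 12 + 3 V \left(V + 8\right) = 12 + 3 V \left(8 + V\right)$)
$x = 14$ ($x = -110 + 124 = 14$)
$x - m{\left(N \right)} = 14 - \left(12 + 3 \left(-2\right)^{2} + 24 \left(-2\right)\right) = 14 - \left(12 + 3 \cdot 4 - 48\right) = 14 - \left(12 + 12 - 48\right) = 14 - -24 = 14 + 24 = 38$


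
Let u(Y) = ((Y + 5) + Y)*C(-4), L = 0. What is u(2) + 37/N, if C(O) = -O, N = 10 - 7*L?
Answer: 397/10 ≈ 39.700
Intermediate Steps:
N = 10 (N = 10 - 7*0 = 10 + 0 = 10)
u(Y) = 20 + 8*Y (u(Y) = ((Y + 5) + Y)*(-1*(-4)) = ((5 + Y) + Y)*4 = (5 + 2*Y)*4 = 20 + 8*Y)
u(2) + 37/N = (20 + 8*2) + 37/10 = (20 + 16) + 37*(⅒) = 36 + 37/10 = 397/10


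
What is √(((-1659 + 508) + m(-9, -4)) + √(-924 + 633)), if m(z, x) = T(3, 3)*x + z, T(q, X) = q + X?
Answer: √(-1184 + I*√291) ≈ 0.2479 + 34.41*I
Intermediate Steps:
T(q, X) = X + q
m(z, x) = z + 6*x (m(z, x) = (3 + 3)*x + z = 6*x + z = z + 6*x)
√(((-1659 + 508) + m(-9, -4)) + √(-924 + 633)) = √(((-1659 + 508) + (-9 + 6*(-4))) + √(-924 + 633)) = √((-1151 + (-9 - 24)) + √(-291)) = √((-1151 - 33) + I*√291) = √(-1184 + I*√291)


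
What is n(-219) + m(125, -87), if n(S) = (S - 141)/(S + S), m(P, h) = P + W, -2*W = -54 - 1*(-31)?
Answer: 20049/146 ≈ 137.32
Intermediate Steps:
W = 23/2 (W = -(-54 - 1*(-31))/2 = -(-54 + 31)/2 = -1/2*(-23) = 23/2 ≈ 11.500)
m(P, h) = 23/2 + P (m(P, h) = P + 23/2 = 23/2 + P)
n(S) = (-141 + S)/(2*S) (n(S) = (-141 + S)/((2*S)) = (-141 + S)*(1/(2*S)) = (-141 + S)/(2*S))
n(-219) + m(125, -87) = (1/2)*(-141 - 219)/(-219) + (23/2 + 125) = (1/2)*(-1/219)*(-360) + 273/2 = 60/73 + 273/2 = 20049/146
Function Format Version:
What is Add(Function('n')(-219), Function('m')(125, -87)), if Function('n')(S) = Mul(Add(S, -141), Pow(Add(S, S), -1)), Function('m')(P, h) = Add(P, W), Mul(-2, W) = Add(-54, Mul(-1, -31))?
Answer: Rational(20049, 146) ≈ 137.32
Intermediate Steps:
W = Rational(23, 2) (W = Mul(Rational(-1, 2), Add(-54, Mul(-1, -31))) = Mul(Rational(-1, 2), Add(-54, 31)) = Mul(Rational(-1, 2), -23) = Rational(23, 2) ≈ 11.500)
Function('m')(P, h) = Add(Rational(23, 2), P) (Function('m')(P, h) = Add(P, Rational(23, 2)) = Add(Rational(23, 2), P))
Function('n')(S) = Mul(Rational(1, 2), Pow(S, -1), Add(-141, S)) (Function('n')(S) = Mul(Add(-141, S), Pow(Mul(2, S), -1)) = Mul(Add(-141, S), Mul(Rational(1, 2), Pow(S, -1))) = Mul(Rational(1, 2), Pow(S, -1), Add(-141, S)))
Add(Function('n')(-219), Function('m')(125, -87)) = Add(Mul(Rational(1, 2), Pow(-219, -1), Add(-141, -219)), Add(Rational(23, 2), 125)) = Add(Mul(Rational(1, 2), Rational(-1, 219), -360), Rational(273, 2)) = Add(Rational(60, 73), Rational(273, 2)) = Rational(20049, 146)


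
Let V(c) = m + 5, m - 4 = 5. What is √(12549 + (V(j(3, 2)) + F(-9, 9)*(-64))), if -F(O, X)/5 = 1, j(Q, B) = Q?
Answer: √12883 ≈ 113.50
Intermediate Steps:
m = 9 (m = 4 + 5 = 9)
F(O, X) = -5 (F(O, X) = -5*1 = -5)
V(c) = 14 (V(c) = 9 + 5 = 14)
√(12549 + (V(j(3, 2)) + F(-9, 9)*(-64))) = √(12549 + (14 - 5*(-64))) = √(12549 + (14 + 320)) = √(12549 + 334) = √12883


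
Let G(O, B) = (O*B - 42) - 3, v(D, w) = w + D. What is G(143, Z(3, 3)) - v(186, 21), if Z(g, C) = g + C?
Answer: 606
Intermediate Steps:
Z(g, C) = C + g
v(D, w) = D + w
G(O, B) = -45 + B*O (G(O, B) = (B*O - 42) - 3 = (-42 + B*O) - 3 = -45 + B*O)
G(143, Z(3, 3)) - v(186, 21) = (-45 + (3 + 3)*143) - (186 + 21) = (-45 + 6*143) - 1*207 = (-45 + 858) - 207 = 813 - 207 = 606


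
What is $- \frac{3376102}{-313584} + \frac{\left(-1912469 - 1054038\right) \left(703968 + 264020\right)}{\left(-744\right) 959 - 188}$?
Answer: $\frac{112559050671698839}{27974985432} \approx 4.0236 \cdot 10^{6}$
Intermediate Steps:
$- \frac{3376102}{-313584} + \frac{\left(-1912469 - 1054038\right) \left(703968 + 264020\right)}{\left(-744\right) 959 - 188} = \left(-3376102\right) \left(- \frac{1}{313584}\right) + \frac{\left(-2966507\right) 967988}{-713496 - 188} = \frac{1688051}{156792} - \frac{2871543177916}{-713684} = \frac{1688051}{156792} - - \frac{717885794479}{178421} = \frac{1688051}{156792} + \frac{717885794479}{178421} = \frac{112559050671698839}{27974985432}$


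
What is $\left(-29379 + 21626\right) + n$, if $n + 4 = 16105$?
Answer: $8348$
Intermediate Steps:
$n = 16101$ ($n = -4 + 16105 = 16101$)
$\left(-29379 + 21626\right) + n = \left(-29379 + 21626\right) + 16101 = -7753 + 16101 = 8348$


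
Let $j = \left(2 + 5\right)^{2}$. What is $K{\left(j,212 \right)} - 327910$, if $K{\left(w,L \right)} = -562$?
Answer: $-328472$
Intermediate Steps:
$j = 49$ ($j = 7^{2} = 49$)
$K{\left(j,212 \right)} - 327910 = -562 - 327910 = -328472$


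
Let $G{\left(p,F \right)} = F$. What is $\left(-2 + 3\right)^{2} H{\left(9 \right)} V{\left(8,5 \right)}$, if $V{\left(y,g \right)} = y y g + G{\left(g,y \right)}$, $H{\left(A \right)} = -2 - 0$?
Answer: $-656$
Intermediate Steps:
$H{\left(A \right)} = -2$ ($H{\left(A \right)} = -2 + 0 = -2$)
$V{\left(y,g \right)} = y + g y^{2}$ ($V{\left(y,g \right)} = y y g + y = y^{2} g + y = g y^{2} + y = y + g y^{2}$)
$\left(-2 + 3\right)^{2} H{\left(9 \right)} V{\left(8,5 \right)} = \left(-2 + 3\right)^{2} \left(-2\right) 8 \left(1 + 5 \cdot 8\right) = 1^{2} \left(-2\right) 8 \left(1 + 40\right) = 1 \left(-2\right) 8 \cdot 41 = \left(-2\right) 328 = -656$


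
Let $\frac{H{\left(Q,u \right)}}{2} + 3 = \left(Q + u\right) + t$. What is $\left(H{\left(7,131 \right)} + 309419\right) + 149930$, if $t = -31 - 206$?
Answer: $459145$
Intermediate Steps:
$t = -237$
$H{\left(Q,u \right)} = -480 + 2 Q + 2 u$ ($H{\left(Q,u \right)} = -6 + 2 \left(\left(Q + u\right) - 237\right) = -6 + 2 \left(-237 + Q + u\right) = -6 + \left(-474 + 2 Q + 2 u\right) = -480 + 2 Q + 2 u$)
$\left(H{\left(7,131 \right)} + 309419\right) + 149930 = \left(\left(-480 + 2 \cdot 7 + 2 \cdot 131\right) + 309419\right) + 149930 = \left(\left(-480 + 14 + 262\right) + 309419\right) + 149930 = \left(-204 + 309419\right) + 149930 = 309215 + 149930 = 459145$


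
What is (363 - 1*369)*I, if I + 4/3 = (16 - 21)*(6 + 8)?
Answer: 428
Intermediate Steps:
I = -214/3 (I = -4/3 + (16 - 21)*(6 + 8) = -4/3 - 5*14 = -4/3 - 70 = -214/3 ≈ -71.333)
(363 - 1*369)*I = (363 - 1*369)*(-214/3) = (363 - 369)*(-214/3) = -6*(-214/3) = 428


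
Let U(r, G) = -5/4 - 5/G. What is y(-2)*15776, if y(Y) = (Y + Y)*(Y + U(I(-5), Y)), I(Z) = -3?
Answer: 47328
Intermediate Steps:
U(r, G) = -5/4 - 5/G (U(r, G) = -5*¼ - 5/G = -5/4 - 5/G)
y(Y) = 2*Y*(-5/4 + Y - 5/Y) (y(Y) = (Y + Y)*(Y + (-5/4 - 5/Y)) = (2*Y)*(-5/4 + Y - 5/Y) = 2*Y*(-5/4 + Y - 5/Y))
y(-2)*15776 = (-10 + (½)*(-2)*(-5 + 4*(-2)))*15776 = (-10 + (½)*(-2)*(-5 - 8))*15776 = (-10 + (½)*(-2)*(-13))*15776 = (-10 + 13)*15776 = 3*15776 = 47328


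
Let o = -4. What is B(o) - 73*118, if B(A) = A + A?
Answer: -8622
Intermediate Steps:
B(A) = 2*A
B(o) - 73*118 = 2*(-4) - 73*118 = -8 - 8614 = -8622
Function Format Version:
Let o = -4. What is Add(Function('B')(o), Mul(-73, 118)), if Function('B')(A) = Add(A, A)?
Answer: -8622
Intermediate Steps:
Function('B')(A) = Mul(2, A)
Add(Function('B')(o), Mul(-73, 118)) = Add(Mul(2, -4), Mul(-73, 118)) = Add(-8, -8614) = -8622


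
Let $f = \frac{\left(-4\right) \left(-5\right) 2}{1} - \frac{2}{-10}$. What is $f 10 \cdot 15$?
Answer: $6030$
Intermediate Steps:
$f = \frac{201}{5}$ ($f = 20 \cdot 2 \cdot 1 - - \frac{1}{5} = 40 \cdot 1 + \frac{1}{5} = 40 + \frac{1}{5} = \frac{201}{5} \approx 40.2$)
$f 10 \cdot 15 = \frac{201}{5} \cdot 10 \cdot 15 = 402 \cdot 15 = 6030$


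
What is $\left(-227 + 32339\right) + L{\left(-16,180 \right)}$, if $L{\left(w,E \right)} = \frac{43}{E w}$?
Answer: $\frac{92482517}{2880} \approx 32112.0$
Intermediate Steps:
$L{\left(w,E \right)} = \frac{43}{E w}$ ($L{\left(w,E \right)} = 43 \frac{1}{E w} = \frac{43}{E w}$)
$\left(-227 + 32339\right) + L{\left(-16,180 \right)} = \left(-227 + 32339\right) + \frac{43}{180 \left(-16\right)} = 32112 + 43 \cdot \frac{1}{180} \left(- \frac{1}{16}\right) = 32112 - \frac{43}{2880} = \frac{92482517}{2880}$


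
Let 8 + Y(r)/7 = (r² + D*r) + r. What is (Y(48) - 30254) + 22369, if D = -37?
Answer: -3909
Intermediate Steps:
Y(r) = -56 - 252*r + 7*r² (Y(r) = -56 + 7*((r² - 37*r) + r) = -56 + 7*(r² - 36*r) = -56 + (-252*r + 7*r²) = -56 - 252*r + 7*r²)
(Y(48) - 30254) + 22369 = ((-56 - 252*48 + 7*48²) - 30254) + 22369 = ((-56 - 12096 + 7*2304) - 30254) + 22369 = ((-56 - 12096 + 16128) - 30254) + 22369 = (3976 - 30254) + 22369 = -26278 + 22369 = -3909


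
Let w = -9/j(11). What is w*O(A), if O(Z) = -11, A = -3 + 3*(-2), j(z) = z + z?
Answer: 9/2 ≈ 4.5000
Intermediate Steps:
j(z) = 2*z
w = -9/22 (w = -9/(2*11) = -9/22 ≈ -0.40909)
A = -9 (A = -3 - 6 = -9)
w*O(A) = -9/22*(-11) = 9/2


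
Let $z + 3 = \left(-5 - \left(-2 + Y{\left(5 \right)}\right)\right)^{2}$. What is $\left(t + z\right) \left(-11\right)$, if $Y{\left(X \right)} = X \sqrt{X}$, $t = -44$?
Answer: $-957 - 330 \sqrt{5} \approx -1694.9$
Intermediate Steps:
$Y{\left(X \right)} = X^{\frac{3}{2}}$
$z = -3 + \left(-3 - 5 \sqrt{5}\right)^{2}$ ($z = -3 + \left(-5 + \left(2 - 5^{\frac{3}{2}}\right)\right)^{2} = -3 + \left(-5 + \left(2 - 5 \sqrt{5}\right)\right)^{2} = -3 + \left(-3 - 5 \sqrt{5}\right)^{2} \approx 198.08$)
$\left(t + z\right) \left(-11\right) = \left(-44 + \left(131 + 30 \sqrt{5}\right)\right) \left(-11\right) = \left(87 + 30 \sqrt{5}\right) \left(-11\right) = -957 - 330 \sqrt{5}$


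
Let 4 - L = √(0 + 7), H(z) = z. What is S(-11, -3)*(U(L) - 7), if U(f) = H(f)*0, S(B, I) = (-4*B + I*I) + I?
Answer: -350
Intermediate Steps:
S(B, I) = I + I² - 4*B (S(B, I) = (-4*B + I²) + I = (I² - 4*B) + I = I + I² - 4*B)
L = 4 - √7 (L = 4 - √(0 + 7) = 4 - √7 ≈ 1.3542)
U(f) = 0 (U(f) = f*0 = 0)
S(-11, -3)*(U(L) - 7) = (-3 + (-3)² - 4*(-11))*(0 - 7) = (-3 + 9 + 44)*(-7) = 50*(-7) = -350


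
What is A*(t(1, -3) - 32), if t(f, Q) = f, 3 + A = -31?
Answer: 1054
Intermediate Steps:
A = -34 (A = -3 - 31 = -34)
A*(t(1, -3) - 32) = -34*(1 - 32) = -34*(-31) = 1054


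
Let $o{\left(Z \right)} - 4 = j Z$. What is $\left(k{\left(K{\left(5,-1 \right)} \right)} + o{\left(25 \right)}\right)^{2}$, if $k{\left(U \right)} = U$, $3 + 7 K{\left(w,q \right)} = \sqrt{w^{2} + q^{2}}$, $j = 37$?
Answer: $\frac{\left(6500 + \sqrt{26}\right)^{2}}{49} \approx 8.636 \cdot 10^{5}$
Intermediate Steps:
$K{\left(w,q \right)} = - \frac{3}{7} + \frac{\sqrt{q^{2} + w^{2}}}{7}$ ($K{\left(w,q \right)} = - \frac{3}{7} + \frac{\sqrt{w^{2} + q^{2}}}{7} = - \frac{3}{7} + \frac{\sqrt{q^{2} + w^{2}}}{7}$)
$o{\left(Z \right)} = 4 + 37 Z$
$\left(k{\left(K{\left(5,-1 \right)} \right)} + o{\left(25 \right)}\right)^{2} = \left(\left(- \frac{3}{7} + \frac{\sqrt{\left(-1\right)^{2} + 5^{2}}}{7}\right) + \left(4 + 37 \cdot 25\right)\right)^{2} = \left(\left(- \frac{3}{7} + \frac{\sqrt{1 + 25}}{7}\right) + \left(4 + 925\right)\right)^{2} = \left(\left(- \frac{3}{7} + \frac{\sqrt{26}}{7}\right) + 929\right)^{2} = \left(\frac{6500}{7} + \frac{\sqrt{26}}{7}\right)^{2}$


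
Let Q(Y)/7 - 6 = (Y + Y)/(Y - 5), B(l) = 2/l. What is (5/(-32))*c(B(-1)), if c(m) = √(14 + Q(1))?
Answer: -5*√210/64 ≈ -1.1321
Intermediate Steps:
Q(Y) = 42 + 14*Y/(-5 + Y) (Q(Y) = 42 + 7*((Y + Y)/(Y - 5)) = 42 + 7*((2*Y)/(-5 + Y)) = 42 + 7*(2*Y/(-5 + Y)) = 42 + 14*Y/(-5 + Y))
c(m) = √210/2 (c(m) = √(14 + 14*(-15 + 4*1)/(-5 + 1)) = √(14 + 14*(-15 + 4)/(-4)) = √(14 + 14*(-¼)*(-11)) = √(14 + 77/2) = √(105/2) = √210/2)
(5/(-32))*c(B(-1)) = (5/(-32))*(√210/2) = (5*(-1/32))*(√210/2) = -5*√210/64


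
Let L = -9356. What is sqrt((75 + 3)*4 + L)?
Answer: 2*I*sqrt(2261) ≈ 95.1*I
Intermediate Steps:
sqrt((75 + 3)*4 + L) = sqrt((75 + 3)*4 - 9356) = sqrt(78*4 - 9356) = sqrt(312 - 9356) = sqrt(-9044) = 2*I*sqrt(2261)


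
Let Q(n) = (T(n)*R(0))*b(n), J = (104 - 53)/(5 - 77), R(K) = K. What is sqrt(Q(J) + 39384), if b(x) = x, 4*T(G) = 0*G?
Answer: 6*sqrt(1094) ≈ 198.45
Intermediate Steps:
T(G) = 0 (T(G) = (0*G)/4 = (1/4)*0 = 0)
J = -17/24 (J = 51/(-72) = 51*(-1/72) = -17/24 ≈ -0.70833)
Q(n) = 0 (Q(n) = (0*0)*n = 0*n = 0)
sqrt(Q(J) + 39384) = sqrt(0 + 39384) = sqrt(39384) = 6*sqrt(1094)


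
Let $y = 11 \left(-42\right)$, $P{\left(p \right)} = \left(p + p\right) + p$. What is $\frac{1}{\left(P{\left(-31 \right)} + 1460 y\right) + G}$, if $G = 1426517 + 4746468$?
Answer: $\frac{1}{5498372} \approx 1.8187 \cdot 10^{-7}$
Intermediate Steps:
$G = 6172985$
$P{\left(p \right)} = 3 p$ ($P{\left(p \right)} = 2 p + p = 3 p$)
$y = -462$
$\frac{1}{\left(P{\left(-31 \right)} + 1460 y\right) + G} = \frac{1}{\left(3 \left(-31\right) + 1460 \left(-462\right)\right) + 6172985} = \frac{1}{\left(-93 - 674520\right) + 6172985} = \frac{1}{-674613 + 6172985} = \frac{1}{5498372}$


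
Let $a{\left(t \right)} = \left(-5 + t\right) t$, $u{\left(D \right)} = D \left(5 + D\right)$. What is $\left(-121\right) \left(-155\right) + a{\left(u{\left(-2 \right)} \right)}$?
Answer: $18821$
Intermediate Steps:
$a{\left(t \right)} = t \left(-5 + t\right)$
$\left(-121\right) \left(-155\right) + a{\left(u{\left(-2 \right)} \right)} = \left(-121\right) \left(-155\right) + - 2 \left(5 - 2\right) \left(-5 - 2 \left(5 - 2\right)\right) = 18755 + \left(-2\right) 3 \left(-5 - 6\right) = 18755 - 6 \left(-5 - 6\right) = 18755 - -66 = 18755 + 66 = 18821$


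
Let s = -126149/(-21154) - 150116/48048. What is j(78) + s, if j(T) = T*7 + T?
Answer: 11377211891/18150132 ≈ 626.84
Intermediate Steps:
s = 51529523/18150132 (s = -126149*(-1/21154) - 150116*1/48048 = 126149/21154 - 37529/12012 = 51529523/18150132 ≈ 2.8391)
j(T) = 8*T (j(T) = 7*T + T = 8*T)
j(78) + s = 8*78 + 51529523/18150132 = 624 + 51529523/18150132 = 11377211891/18150132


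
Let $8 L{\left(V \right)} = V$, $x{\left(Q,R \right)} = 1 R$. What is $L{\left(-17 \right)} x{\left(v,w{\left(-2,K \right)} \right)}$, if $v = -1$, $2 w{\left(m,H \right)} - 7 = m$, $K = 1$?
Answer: $- \frac{85}{16} \approx -5.3125$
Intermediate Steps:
$w{\left(m,H \right)} = \frac{7}{2} + \frac{m}{2}$
$x{\left(Q,R \right)} = R$
$L{\left(V \right)} = \frac{V}{8}$
$L{\left(-17 \right)} x{\left(v,w{\left(-2,K \right)} \right)} = \frac{1}{8} \left(-17\right) \left(\frac{7}{2} + \frac{1}{2} \left(-2\right)\right) = - \frac{17 \left(\frac{7}{2} - 1\right)}{8} = \left(- \frac{17}{8}\right) \frac{5}{2} = - \frac{85}{16}$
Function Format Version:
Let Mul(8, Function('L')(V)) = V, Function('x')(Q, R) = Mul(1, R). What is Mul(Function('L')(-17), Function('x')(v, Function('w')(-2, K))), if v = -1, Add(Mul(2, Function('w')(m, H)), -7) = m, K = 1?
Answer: Rational(-85, 16) ≈ -5.3125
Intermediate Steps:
Function('w')(m, H) = Add(Rational(7, 2), Mul(Rational(1, 2), m))
Function('x')(Q, R) = R
Function('L')(V) = Mul(Rational(1, 8), V)
Mul(Function('L')(-17), Function('x')(v, Function('w')(-2, K))) = Mul(Mul(Rational(1, 8), -17), Add(Rational(7, 2), Mul(Rational(1, 2), -2))) = Mul(Rational(-17, 8), Add(Rational(7, 2), -1)) = Mul(Rational(-17, 8), Rational(5, 2)) = Rational(-85, 16)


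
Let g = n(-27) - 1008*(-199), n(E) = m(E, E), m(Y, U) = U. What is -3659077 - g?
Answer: -3859642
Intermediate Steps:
n(E) = E
g = 200565 (g = -27 - 1008*(-199) = -27 + 200592 = 200565)
-3659077 - g = -3659077 - 1*200565 = -3659077 - 200565 = -3859642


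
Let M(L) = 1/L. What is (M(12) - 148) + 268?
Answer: 1441/12 ≈ 120.08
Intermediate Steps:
(M(12) - 148) + 268 = (1/12 - 148) + 268 = -1775/12 + 268 = 1441/12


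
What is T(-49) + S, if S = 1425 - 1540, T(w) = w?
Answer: -164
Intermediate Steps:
S = -115
T(-49) + S = -49 - 115 = -164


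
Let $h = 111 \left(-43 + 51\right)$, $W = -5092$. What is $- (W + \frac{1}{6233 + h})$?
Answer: $\frac{36260131}{7121} \approx 5092.0$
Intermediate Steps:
$h = 888$ ($h = 111 \cdot 8 = 888$)
$- (W + \frac{1}{6233 + h}) = - (-5092 + \frac{1}{6233 + 888}) = - (-5092 + \frac{1}{7121}) = \left(-1\right) \left(- \frac{36260131}{7121}\right) = \frac{36260131}{7121}$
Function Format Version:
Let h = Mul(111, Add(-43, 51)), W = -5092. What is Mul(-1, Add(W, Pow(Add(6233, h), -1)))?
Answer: Rational(36260131, 7121) ≈ 5092.0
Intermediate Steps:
h = 888 (h = Mul(111, 8) = 888)
Mul(-1, Add(W, Pow(Add(6233, h), -1))) = Mul(-1, Add(-5092, Pow(Add(6233, 888), -1))) = Mul(-1, Add(-5092, Pow(7121, -1))) = Mul(-1, Add(-5092, Rational(1, 7121))) = Mul(-1, Rational(-36260131, 7121)) = Rational(36260131, 7121)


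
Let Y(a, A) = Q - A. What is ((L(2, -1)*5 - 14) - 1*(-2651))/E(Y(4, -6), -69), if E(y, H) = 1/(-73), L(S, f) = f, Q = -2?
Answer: -192136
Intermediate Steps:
Y(a, A) = -2 - A
E(y, H) = -1/73
((L(2, -1)*5 - 14) - 1*(-2651))/E(Y(4, -6), -69) = ((-1*5 - 14) - 1*(-2651))/(-1/73) = ((-5 - 14) + 2651)*(-73) = (-19 + 2651)*(-73) = 2632*(-73) = -192136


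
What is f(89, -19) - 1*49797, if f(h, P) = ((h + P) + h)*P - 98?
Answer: -52916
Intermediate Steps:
f(h, P) = -98 + P*(P + 2*h) (f(h, P) = ((P + h) + h)*P - 98 = (P + 2*h)*P - 98 = P*(P + 2*h) - 98 = -98 + P*(P + 2*h))
f(89, -19) - 1*49797 = (-98 + (-19)² + 2*(-19)*89) - 1*49797 = (-98 + 361 - 3382) - 49797 = -3119 - 49797 = -52916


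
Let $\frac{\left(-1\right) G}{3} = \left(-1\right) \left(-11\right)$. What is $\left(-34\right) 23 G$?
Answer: $25806$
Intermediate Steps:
$G = -33$ ($G = - 3 \left(\left(-1\right) \left(-11\right)\right) = \left(-3\right) 11 = -33$)
$\left(-34\right) 23 G = \left(-34\right) 23 \left(-33\right) = \left(-782\right) \left(-33\right) = 25806$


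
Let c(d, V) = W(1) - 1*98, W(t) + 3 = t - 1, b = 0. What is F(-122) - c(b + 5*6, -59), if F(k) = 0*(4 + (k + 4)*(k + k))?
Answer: 101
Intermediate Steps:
W(t) = -4 + t (W(t) = -3 + (t - 1) = -3 + (-1 + t) = -4 + t)
c(d, V) = -101 (c(d, V) = (-4 + 1) - 1*98 = -3 - 98 = -101)
F(k) = 0 (F(k) = 0*(4 + (4 + k)*(2*k)) = 0*(4 + 2*k*(4 + k)) = 0)
F(-122) - c(b + 5*6, -59) = 0 - 1*(-101) = 0 + 101 = 101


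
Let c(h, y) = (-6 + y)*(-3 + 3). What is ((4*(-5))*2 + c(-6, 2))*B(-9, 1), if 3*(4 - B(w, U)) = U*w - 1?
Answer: -880/3 ≈ -293.33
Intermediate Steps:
c(h, y) = 0 (c(h, y) = (-6 + y)*0 = 0)
B(w, U) = 13/3 - U*w/3 (B(w, U) = 4 - (U*w - 1)/3 = 4 - (-1 + U*w)/3 = 4 + (⅓ - U*w/3) = 13/3 - U*w/3)
((4*(-5))*2 + c(-6, 2))*B(-9, 1) = ((4*(-5))*2 + 0)*(13/3 - ⅓*1*(-9)) = (-20*2 + 0)*(13/3 + 3) = (-40 + 0)*(22/3) = -40*22/3 = -880/3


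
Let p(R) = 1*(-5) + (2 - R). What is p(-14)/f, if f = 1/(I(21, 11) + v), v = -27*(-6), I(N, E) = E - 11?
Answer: 1782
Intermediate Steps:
I(N, E) = -11 + E
v = 162
p(R) = -3 - R (p(R) = -5 + (2 - R) = -3 - R)
f = 1/162 (f = 1/((-11 + 11) + 162) = 1/(0 + 162) = 1/162 ≈ 0.0061728)
p(-14)/f = (-3 - 1*(-14))/(1/162) = (-3 + 14)*162 = 11*162 = 1782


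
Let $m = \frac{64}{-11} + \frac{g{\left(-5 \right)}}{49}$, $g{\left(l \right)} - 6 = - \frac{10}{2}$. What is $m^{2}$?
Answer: $\frac{9765625}{290521} \approx 33.614$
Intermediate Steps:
$g{\left(l \right)} = 1$ ($g{\left(l \right)} = 6 - \frac{10}{2} = 6 - 5 = 1$)
$m = - \frac{3125}{539}$ ($m = \frac{64}{-11} + 1 \cdot \frac{1}{49} = 64 \left(- \frac{1}{11}\right) + 1 \cdot \frac{1}{49} = - \frac{64}{11} + \frac{1}{49} = - \frac{3125}{539} \approx -5.7978$)
$m^{2} = \left(- \frac{3125}{539}\right)^{2} = \frac{9765625}{290521}$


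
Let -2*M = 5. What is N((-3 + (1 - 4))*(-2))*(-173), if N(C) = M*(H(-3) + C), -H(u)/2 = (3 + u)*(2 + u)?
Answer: 5190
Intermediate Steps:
M = -5/2 (M = -1/2*5 = -5/2 ≈ -2.5000)
H(u) = -2*(2 + u)*(3 + u) (H(u) = -2*(3 + u)*(2 + u) = -2*(2 + u)*(3 + u))
N(C) = -5*C/2 (N(C) = -5*((-12 - 10*(-3) - 2*(-3)**2) + C)/2 = -5*((-12 + 30 - 2*9) + C)/2 = -5*((-12 + 30 - 18) + C)/2 = -5*(0 + C)/2 = -5*C/2)
N((-3 + (1 - 4))*(-2))*(-173) = -5*(-3 + (1 - 4))*(-2)/2*(-173) = -5*(-3 - 3)*(-2)/2*(-173) = -(-15)*(-2)*(-173) = -5/2*12*(-173) = -30*(-173) = 5190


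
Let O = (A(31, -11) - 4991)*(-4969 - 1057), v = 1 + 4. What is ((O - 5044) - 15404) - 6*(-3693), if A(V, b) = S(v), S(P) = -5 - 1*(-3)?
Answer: 30089528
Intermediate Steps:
v = 5
S(P) = -2 (S(P) = -5 + 3 = -2)
A(V, b) = -2
O = 30087818 (O = (-2 - 4991)*(-4969 - 1057) = -4993*(-6026) = 30087818)
((O - 5044) - 15404) - 6*(-3693) = ((30087818 - 5044) - 15404) - 6*(-3693) = (30082774 - 15404) + 22158 = 30067370 + 22158 = 30089528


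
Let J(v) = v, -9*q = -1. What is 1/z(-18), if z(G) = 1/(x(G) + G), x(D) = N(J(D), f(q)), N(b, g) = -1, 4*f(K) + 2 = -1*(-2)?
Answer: -19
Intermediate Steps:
q = ⅑ (q = -⅑*(-1) = ⅑ ≈ 0.11111)
f(K) = 0 (f(K) = -½ + (-1*(-2))/4 = -½ + (¼)*2 = -½ + ½ = 0)
x(D) = -1
z(G) = 1/(-1 + G)
1/z(-18) = 1/(1/(-1 - 18)) = 1/(1/(-19)) = 1/(-1/19) = -19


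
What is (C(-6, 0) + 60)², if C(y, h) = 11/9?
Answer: 303601/81 ≈ 3748.2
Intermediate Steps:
C(y, h) = 11/9 (C(y, h) = 11*(⅑) = 11/9)
(C(-6, 0) + 60)² = (11/9 + 60)² = (551/9)² = 303601/81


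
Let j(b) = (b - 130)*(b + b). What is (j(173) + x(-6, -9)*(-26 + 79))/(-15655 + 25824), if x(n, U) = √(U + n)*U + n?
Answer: 14560/10169 - 477*I*√15/10169 ≈ 1.4318 - 0.18167*I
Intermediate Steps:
x(n, U) = n + U*√(U + n) (x(n, U) = U*√(U + n) + n = n + U*√(U + n))
j(b) = 2*b*(-130 + b) (j(b) = (-130 + b)*(2*b) = 2*b*(-130 + b))
(j(173) + x(-6, -9)*(-26 + 79))/(-15655 + 25824) = (2*173*(-130 + 173) + (-6 - 9*√(-9 - 6))*(-26 + 79))/(-15655 + 25824) = (2*173*43 + (-6 - 9*I*√15)*53)/10169 = (14878 + (-6 - 9*I*√15)*53)*(1/10169) = (14878 + (-318 - 477*I*√15))*(1/10169) = (14560 - 477*I*√15)*(1/10169) = 14560/10169 - 477*I*√15/10169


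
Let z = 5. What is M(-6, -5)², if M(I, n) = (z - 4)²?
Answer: 1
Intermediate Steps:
M(I, n) = 1 (M(I, n) = (5 - 4)² = 1² = 1)
M(-6, -5)² = 1² = 1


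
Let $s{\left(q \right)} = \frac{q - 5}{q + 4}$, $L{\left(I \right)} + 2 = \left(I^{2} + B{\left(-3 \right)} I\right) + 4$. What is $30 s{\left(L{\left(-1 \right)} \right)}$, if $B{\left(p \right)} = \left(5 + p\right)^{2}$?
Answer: $-60$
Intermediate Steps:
$L{\left(I \right)} = 2 + I^{2} + 4 I$ ($L{\left(I \right)} = -2 + \left(\left(I^{2} + \left(5 - 3\right)^{2} I\right) + 4\right) = -2 + \left(\left(I^{2} + 2^{2} I\right) + 4\right) = -2 + \left(\left(I^{2} + 4 I\right) + 4\right) = -2 + \left(4 + I^{2} + 4 I\right) = 2 + I^{2} + 4 I$)
$s{\left(q \right)} = \frac{-5 + q}{4 + q}$
$30 s{\left(L{\left(-1 \right)} \right)} = 30 \frac{-5 + \left(2 + \left(-1\right)^{2} + 4 \left(-1\right)\right)}{4 + \left(2 + \left(-1\right)^{2} + 4 \left(-1\right)\right)} = 30 \frac{-5 + \left(2 + 1 - 4\right)}{4 + \left(2 + 1 - 4\right)} = 30 \frac{-5 - 1}{4 - 1} = 30 \cdot \frac{1}{3} \left(-6\right) = 30 \left(-2\right) = -60$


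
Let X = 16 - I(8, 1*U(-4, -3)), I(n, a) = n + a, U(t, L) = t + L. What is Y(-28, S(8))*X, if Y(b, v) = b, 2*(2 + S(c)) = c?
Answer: -420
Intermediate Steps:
U(t, L) = L + t
S(c) = -2 + c/2
I(n, a) = a + n
X = 15 (X = 16 - (1*(-3 - 4) + 8) = 16 - (1*(-7) + 8) = 16 - (-7 + 8) = 16 - 1*1 = 16 - 1 = 15)
Y(-28, S(8))*X = -28*15 = -420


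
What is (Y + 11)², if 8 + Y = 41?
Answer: 1936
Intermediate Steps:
Y = 33 (Y = -8 + 41 = 33)
(Y + 11)² = (33 + 11)² = 44² = 1936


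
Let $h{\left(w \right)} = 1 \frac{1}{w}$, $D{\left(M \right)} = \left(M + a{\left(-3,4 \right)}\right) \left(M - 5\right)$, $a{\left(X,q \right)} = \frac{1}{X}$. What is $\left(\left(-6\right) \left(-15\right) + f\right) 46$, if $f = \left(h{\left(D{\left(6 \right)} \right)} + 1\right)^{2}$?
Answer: $\frac{1214860}{289} \approx 4203.7$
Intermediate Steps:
$D{\left(M \right)} = \left(-5 + M\right) \left(- \frac{1}{3} + M\right)$ ($D{\left(M \right)} = \left(M + \frac{1}{-3}\right) \left(M - 5\right) = \left(M - \frac{1}{3}\right) \left(-5 + M\right) = \left(- \frac{1}{3} + M\right) \left(-5 + M\right) = \left(-5 + M\right) \left(- \frac{1}{3} + M\right)$)
$h{\left(w \right)} = \frac{1}{w}$
$f = \frac{400}{289}$ ($f = \left(\frac{1}{\frac{5}{3} + 6^{2} - 32} + 1\right)^{2} = \left(\frac{1}{\frac{5}{3} + 36 - 32} + 1\right)^{2} = \left(\frac{1}{\frac{17}{3}} + 1\right)^{2} = \left(\frac{3}{17} + 1\right)^{2} = \left(\frac{20}{17}\right)^{2} = \frac{400}{289} \approx 1.3841$)
$\left(\left(-6\right) \left(-15\right) + f\right) 46 = \left(\left(-6\right) \left(-15\right) + \frac{400}{289}\right) 46 = \left(90 + \frac{400}{289}\right) 46 = \frac{26410}{289} \cdot 46 = \frac{1214860}{289}$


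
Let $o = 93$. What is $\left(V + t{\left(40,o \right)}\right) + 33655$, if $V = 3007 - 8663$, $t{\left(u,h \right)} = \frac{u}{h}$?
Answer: $\frac{2603947}{93} \approx 27999.0$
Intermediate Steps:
$t{\left(u,h \right)} = \frac{u}{h}$
$V = -5656$
$\left(V + t{\left(40,o \right)}\right) + 33655 = \left(-5656 + \frac{40}{93}\right) + 33655 = - \frac{525968}{93} + 33655 = \frac{2603947}{93}$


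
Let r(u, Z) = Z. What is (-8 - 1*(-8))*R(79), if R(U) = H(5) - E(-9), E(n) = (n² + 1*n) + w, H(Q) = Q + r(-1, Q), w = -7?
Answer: 0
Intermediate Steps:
H(Q) = 2*Q (H(Q) = Q + Q = 2*Q)
E(n) = -7 + n + n² (E(n) = (n² + 1*n) - 7 = (n² + n) - 7 = (n + n²) - 7 = -7 + n + n²)
R(U) = -55 (R(U) = 2*5 - (-7 - 9 + (-9)²) = 10 - (-7 - 9 + 81) = 10 - 1*65 = 10 - 65 = -55)
(-8 - 1*(-8))*R(79) = (-8 - 1*(-8))*(-55) = (-8 + 8)*(-55) = 0*(-55) = 0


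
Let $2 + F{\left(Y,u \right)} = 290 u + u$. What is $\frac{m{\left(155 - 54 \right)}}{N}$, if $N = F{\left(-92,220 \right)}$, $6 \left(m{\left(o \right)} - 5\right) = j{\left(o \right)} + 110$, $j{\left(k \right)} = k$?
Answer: $\frac{241}{384108} \approx 0.00062743$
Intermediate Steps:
$F{\left(Y,u \right)} = -2 + 291 u$ ($F{\left(Y,u \right)} = -2 + \left(290 u + u\right) = -2 + 291 u$)
$m{\left(o \right)} = \frac{70}{3} + \frac{o}{6}$ ($m{\left(o \right)} = 5 + \frac{o + 110}{6} = 5 + \frac{110 + o}{6} = 5 + \left(\frac{55}{3} + \frac{o}{6}\right) = \frac{70}{3} + \frac{o}{6}$)
$N = 64018$ ($N = -2 + 291 \cdot 220 = -2 + 64020 = 64018$)
$\frac{m{\left(155 - 54 \right)}}{N} = \frac{\frac{70}{3} + \frac{155 - 54}{6}}{64018} = \left(\frac{70}{3} + \frac{1}{6} \cdot 101\right) \frac{1}{64018} = \left(\frac{70}{3} + \frac{101}{6}\right) \frac{1}{64018} = \frac{241}{6} \cdot \frac{1}{64018} = \frac{241}{384108}$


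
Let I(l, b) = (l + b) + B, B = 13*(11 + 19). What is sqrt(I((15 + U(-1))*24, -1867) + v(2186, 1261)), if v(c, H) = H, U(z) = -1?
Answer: 2*sqrt(30) ≈ 10.954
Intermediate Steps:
B = 390 (B = 13*30 = 390)
I(l, b) = 390 + b + l (I(l, b) = (l + b) + 390 = (b + l) + 390 = 390 + b + l)
sqrt(I((15 + U(-1))*24, -1867) + v(2186, 1261)) = sqrt((390 - 1867 + (15 - 1)*24) + 1261) = sqrt((390 - 1867 + 14*24) + 1261) = sqrt((390 - 1867 + 336) + 1261) = sqrt(-1141 + 1261) = sqrt(120) = 2*sqrt(30)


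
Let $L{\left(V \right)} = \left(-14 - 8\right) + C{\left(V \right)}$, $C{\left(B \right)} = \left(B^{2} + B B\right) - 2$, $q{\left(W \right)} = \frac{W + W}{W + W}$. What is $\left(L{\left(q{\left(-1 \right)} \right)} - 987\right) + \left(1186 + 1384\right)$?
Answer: $1561$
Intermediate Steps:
$q{\left(W \right)} = 1$ ($q{\left(W \right)} = \frac{2 W}{2 W} = 2 W \frac{1}{2 W} = 1$)
$C{\left(B \right)} = -2 + 2 B^{2}$ ($C{\left(B \right)} = \left(B^{2} + B^{2}\right) - 2 = 2 B^{2} - 2 = -2 + 2 B^{2}$)
$L{\left(V \right)} = -24 + 2 V^{2}$ ($L{\left(V \right)} = \left(-14 - 8\right) + \left(-2 + 2 V^{2}\right) = -22 + \left(-2 + 2 V^{2}\right) = -24 + 2 V^{2}$)
$\left(L{\left(q{\left(-1 \right)} \right)} - 987\right) + \left(1186 + 1384\right) = \left(\left(-24 + 2 \cdot 1^{2}\right) - 987\right) + \left(1186 + 1384\right) = \left(\left(-24 + 2 \cdot 1\right) - 987\right) + 2570 = \left(\left(-24 + 2\right) - 987\right) + 2570 = \left(-22 - 987\right) + 2570 = -1009 + 2570 = 1561$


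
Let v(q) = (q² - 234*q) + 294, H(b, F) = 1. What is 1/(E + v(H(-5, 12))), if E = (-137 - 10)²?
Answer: 1/21670 ≈ 4.6147e-5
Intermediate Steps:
v(q) = 294 + q² - 234*q
E = 21609 (E = (-147)² = 21609)
1/(E + v(H(-5, 12))) = 1/(21609 + (294 + 1² - 234*1)) = 1/(21609 + (294 + 1 - 234)) = 1/(21609 + 61) = 1/21670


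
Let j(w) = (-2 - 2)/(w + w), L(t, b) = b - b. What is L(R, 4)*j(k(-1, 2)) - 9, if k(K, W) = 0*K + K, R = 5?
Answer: -9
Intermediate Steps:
L(t, b) = 0
k(K, W) = K (k(K, W) = 0 + K = K)
j(w) = -2/w (j(w) = -4*1/(2*w) = -2/w)
L(R, 4)*j(k(-1, 2)) - 9 = 0*(-2/(-1)) - 9 = 0*(-2*(-1)) - 9 = 0*2 - 9 = 0 - 9 = -9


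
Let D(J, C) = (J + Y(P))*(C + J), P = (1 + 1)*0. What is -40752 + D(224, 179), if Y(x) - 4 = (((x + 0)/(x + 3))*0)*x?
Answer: 51132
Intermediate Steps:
P = 0 (P = 2*0 = 0)
Y(x) = 4 (Y(x) = 4 + (((x + 0)/(x + 3))*0)*x = 4 + ((x/(3 + x))*0)*x = 4 + 0*x = 4 + 0 = 4)
D(J, C) = (4 + J)*(C + J) (D(J, C) = (J + 4)*(C + J) = (4 + J)*(C + J))
-40752 + D(224, 179) = -40752 + (224**2 + 4*179 + 4*224 + 179*224) = -40752 + (50176 + 716 + 896 + 40096) = -40752 + 91884 = 51132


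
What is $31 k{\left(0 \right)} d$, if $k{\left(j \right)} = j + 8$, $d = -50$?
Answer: $-12400$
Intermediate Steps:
$k{\left(j \right)} = 8 + j$
$31 k{\left(0 \right)} d = 31 \left(8 + 0\right) \left(-50\right) = 31 \cdot 8 \left(-50\right) = 248 \left(-50\right) = -12400$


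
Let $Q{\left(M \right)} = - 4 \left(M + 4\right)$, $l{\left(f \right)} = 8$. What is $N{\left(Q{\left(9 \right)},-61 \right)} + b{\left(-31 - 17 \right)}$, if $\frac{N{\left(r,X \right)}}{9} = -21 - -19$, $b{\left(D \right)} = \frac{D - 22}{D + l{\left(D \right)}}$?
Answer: $- \frac{65}{4} \approx -16.25$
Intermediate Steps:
$b{\left(D \right)} = \frac{-22 + D}{8 + D}$ ($b{\left(D \right)} = \frac{D - 22}{D + 8} = \frac{-22 + D}{8 + D}$)
$Q{\left(M \right)} = -16 - 4 M$ ($Q{\left(M \right)} = - 4 \left(4 + M\right) = -16 - 4 M$)
$N{\left(r,X \right)} = -18$ ($N{\left(r,X \right)} = 9 \left(-21 - -19\right) = 9 \left(-21 + 19\right) = 9 \left(-2\right) = -18$)
$N{\left(Q{\left(9 \right)},-61 \right)} + b{\left(-31 - 17 \right)} = -18 + \frac{-22 - 48}{8 - 48} = -18 + \frac{1}{-40} \left(-70\right) = -18 - - \frac{7}{4} = -18 + \frac{7}{4} = - \frac{65}{4}$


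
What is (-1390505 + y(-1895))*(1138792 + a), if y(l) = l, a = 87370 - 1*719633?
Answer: -705290979600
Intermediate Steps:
a = -632263 (a = 87370 - 719633 = -632263)
(-1390505 + y(-1895))*(1138792 + a) = (-1390505 - 1895)*(1138792 - 632263) = -1392400*506529 = -705290979600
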